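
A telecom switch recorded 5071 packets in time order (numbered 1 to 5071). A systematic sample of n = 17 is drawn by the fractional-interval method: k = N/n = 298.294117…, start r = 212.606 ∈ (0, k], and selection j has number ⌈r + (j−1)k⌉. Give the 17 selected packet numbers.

213, 511, 810, 1108, 1406, 1705, 2003, 2301, 2599, 2898, 3196, 3494, 3793, 4091, 4389, 4688, 4986

j=1: r + 0k = 212.606 → ⌈·⌉ = 213
j=2: r + 1k = 510.900117… → ⌈·⌉ = 511
j=3: r + 2k = 809.194235… → ⌈·⌉ = 810
j=4: r + 3k = 1107.488352… → ⌈·⌉ = 1108
j=5: r + 4k = 1405.782470… → ⌈·⌉ = 1406
j=6: r + 5k = 1704.076588… → ⌈·⌉ = 1705
j=7: r + 6k = 2002.370705… → ⌈·⌉ = 2003
j=8: r + 7k = 2300.664823… → ⌈·⌉ = 2301
j=9: r + 8k = 2598.958941… → ⌈·⌉ = 2599
j=10: r + 9k = 2897.253058… → ⌈·⌉ = 2898
j=11: r + 10k = 3195.547176… → ⌈·⌉ = 3196
j=12: r + 11k = 3493.841294… → ⌈·⌉ = 3494
j=13: r + 12k = 3792.135411… → ⌈·⌉ = 3793
j=14: r + 13k = 4090.429529… → ⌈·⌉ = 4091
j=15: r + 14k = 4388.723647… → ⌈·⌉ = 4389
j=16: r + 15k = 4687.017764… → ⌈·⌉ = 4688
j=17: r + 16k = 4985.311882… → ⌈·⌉ = 4986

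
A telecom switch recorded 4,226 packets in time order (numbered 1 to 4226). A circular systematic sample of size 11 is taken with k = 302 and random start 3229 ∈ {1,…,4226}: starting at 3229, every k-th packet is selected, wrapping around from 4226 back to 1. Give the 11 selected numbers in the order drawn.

3229, 3531, 3833, 4135, 211, 513, 815, 1117, 1419, 1721, 2023

Selection 1: 3229
Selection 2: 3229 + 302 = 3531
Selection 3: 3531 + 302 = 3833
Selection 4: 3833 + 302 = 4135
Selection 5: 4135 + 302 = 4437 → 4437 − 4226 = 211
Selection 6: 211 + 302 = 513
Selection 7: 513 + 302 = 815
Selection 8: 815 + 302 = 1117
Selection 9: 1117 + 302 = 1419
Selection 10: 1419 + 302 = 1721
Selection 11: 1721 + 302 = 2023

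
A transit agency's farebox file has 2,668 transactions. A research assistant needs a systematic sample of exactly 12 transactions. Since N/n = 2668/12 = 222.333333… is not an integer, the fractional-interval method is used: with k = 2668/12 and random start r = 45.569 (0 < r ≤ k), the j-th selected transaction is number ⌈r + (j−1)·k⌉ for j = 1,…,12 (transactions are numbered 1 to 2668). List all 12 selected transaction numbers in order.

j=1: r + 0k = 45.569 → ⌈·⌉ = 46
j=2: r + 1k = 267.902333… → ⌈·⌉ = 268
j=3: r + 2k = 490.235666… → ⌈·⌉ = 491
j=4: r + 3k = 712.569 → ⌈·⌉ = 713
j=5: r + 4k = 934.902333… → ⌈·⌉ = 935
j=6: r + 5k = 1157.235666… → ⌈·⌉ = 1158
j=7: r + 6k = 1379.569 → ⌈·⌉ = 1380
j=8: r + 7k = 1601.902333… → ⌈·⌉ = 1602
j=9: r + 8k = 1824.235666… → ⌈·⌉ = 1825
j=10: r + 9k = 2046.569 → ⌈·⌉ = 2047
j=11: r + 10k = 2268.902333… → ⌈·⌉ = 2269
j=12: r + 11k = 2491.235666… → ⌈·⌉ = 2492

46, 268, 491, 713, 935, 1158, 1380, 1602, 1825, 2047, 2269, 2492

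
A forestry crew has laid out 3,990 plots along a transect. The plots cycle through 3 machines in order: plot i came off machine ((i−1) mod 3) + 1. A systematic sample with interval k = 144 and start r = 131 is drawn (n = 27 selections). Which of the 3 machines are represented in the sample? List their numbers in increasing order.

Consecutive selections differ by k = 144, so their machine numbers differ by 144 mod 3 = 0.
gcd(144, 3) = 3, so the sample visits 3/3 = 1 distinct residues mod 3.
Start 131 is machine 2; the machines hit are 2.

2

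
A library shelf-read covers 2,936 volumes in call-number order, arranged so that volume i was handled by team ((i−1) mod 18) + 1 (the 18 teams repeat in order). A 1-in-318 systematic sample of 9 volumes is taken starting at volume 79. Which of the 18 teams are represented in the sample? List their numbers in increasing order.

Consecutive selections differ by k = 318, so their team numbers differ by 318 mod 18 = 12.
gcd(318, 18) = 6, so the sample visits 18/6 = 3 distinct residues mod 18.
Start 79 is team 7; the teams hit are 1, 7, 13.

1, 7, 13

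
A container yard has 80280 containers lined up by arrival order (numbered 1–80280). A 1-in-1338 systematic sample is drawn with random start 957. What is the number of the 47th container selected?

62505

k = 1338
47th selection = r + (47−1)·k = 957 + 46×1338 = 957 + 61548 = 62505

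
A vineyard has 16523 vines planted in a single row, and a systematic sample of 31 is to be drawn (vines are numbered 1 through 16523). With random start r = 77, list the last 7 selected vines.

k = N/n = 16523/31 = 533
25th selection = 77 + 24×533 = 12869
26th: 12869 + 533 = 13402
27th: 13402 + 533 = 13935
28th: 13935 + 533 = 14468
29th: 14468 + 533 = 15001
30th: 15001 + 533 = 15534
31st: 15534 + 533 = 16067

12869, 13402, 13935, 14468, 15001, 15534, 16067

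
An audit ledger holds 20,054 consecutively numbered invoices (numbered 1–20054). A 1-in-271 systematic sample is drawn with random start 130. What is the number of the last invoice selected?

19913

k = 271
74th selection = r + (74−1)·k = 130 + 73×271 = 130 + 19783 = 19913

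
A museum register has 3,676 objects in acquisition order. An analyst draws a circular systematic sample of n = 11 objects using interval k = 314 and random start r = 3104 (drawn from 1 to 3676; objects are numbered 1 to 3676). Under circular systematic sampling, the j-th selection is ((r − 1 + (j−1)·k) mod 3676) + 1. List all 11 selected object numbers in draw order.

Selection 1: 3104
Selection 2: 3104 + 314 = 3418
Selection 3: 3418 + 314 = 3732 → 3732 − 3676 = 56
Selection 4: 56 + 314 = 370
Selection 5: 370 + 314 = 684
Selection 6: 684 + 314 = 998
Selection 7: 998 + 314 = 1312
Selection 8: 1312 + 314 = 1626
Selection 9: 1626 + 314 = 1940
Selection 10: 1940 + 314 = 2254
Selection 11: 2254 + 314 = 2568

3104, 3418, 56, 370, 684, 998, 1312, 1626, 1940, 2254, 2568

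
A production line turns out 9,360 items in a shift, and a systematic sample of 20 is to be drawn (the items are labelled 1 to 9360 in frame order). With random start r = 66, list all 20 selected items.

k = N/n = 9360/20 = 468
item 1: 66
item 2: 66 + 468 = 534
item 3: 534 + 468 = 1002
item 4: 1002 + 468 = 1470
item 5: 1470 + 468 = 1938
item 6: 1938 + 468 = 2406
item 7: 2406 + 468 = 2874
item 8: 2874 + 468 = 3342
item 9: 3342 + 468 = 3810
item 10: 3810 + 468 = 4278
item 11: 4278 + 468 = 4746
item 12: 4746 + 468 = 5214
item 13: 5214 + 468 = 5682
item 14: 5682 + 468 = 6150
item 15: 6150 + 468 = 6618
item 16: 6618 + 468 = 7086
item 17: 7086 + 468 = 7554
item 18: 7554 + 468 = 8022
item 19: 8022 + 468 = 8490
item 20: 8490 + 468 = 8958

66, 534, 1002, 1470, 1938, 2406, 2874, 3342, 3810, 4278, 4746, 5214, 5682, 6150, 6618, 7086, 7554, 8022, 8490, 8958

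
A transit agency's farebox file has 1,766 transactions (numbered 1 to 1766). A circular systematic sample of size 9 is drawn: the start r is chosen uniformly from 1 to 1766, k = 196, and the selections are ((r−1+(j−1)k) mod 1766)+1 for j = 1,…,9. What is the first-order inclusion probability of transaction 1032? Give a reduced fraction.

For each position j, as r ranges over 1…1766 the j-th selection hits every transaction exactly once, so transaction 1032 is selected for exactly 9 of the 1766 starts.
Inclusion probability = 9/1766.

9/1766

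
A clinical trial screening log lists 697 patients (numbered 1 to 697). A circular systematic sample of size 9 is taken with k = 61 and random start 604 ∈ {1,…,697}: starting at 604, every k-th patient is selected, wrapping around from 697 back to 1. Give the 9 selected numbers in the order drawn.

604, 665, 29, 90, 151, 212, 273, 334, 395

Selection 1: 604
Selection 2: 604 + 61 = 665
Selection 3: 665 + 61 = 726 → 726 − 697 = 29
Selection 4: 29 + 61 = 90
Selection 5: 90 + 61 = 151
Selection 6: 151 + 61 = 212
Selection 7: 212 + 61 = 273
Selection 8: 273 + 61 = 334
Selection 9: 334 + 61 = 395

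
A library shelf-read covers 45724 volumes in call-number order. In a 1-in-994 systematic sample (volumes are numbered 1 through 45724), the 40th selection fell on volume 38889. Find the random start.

k = 994
r = 38889 − (40−1)×994 = 38889 − 38766 = 123

123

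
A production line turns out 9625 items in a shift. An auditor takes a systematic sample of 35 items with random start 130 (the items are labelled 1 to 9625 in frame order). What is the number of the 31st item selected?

8380

k = 9625/35 = 275
31st selection = r + (31−1)·k = 130 + 30×275 = 130 + 8250 = 8380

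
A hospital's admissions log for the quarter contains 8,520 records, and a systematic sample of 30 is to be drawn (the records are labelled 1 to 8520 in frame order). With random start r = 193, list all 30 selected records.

k = N/n = 8520/30 = 284
record 1: 193
record 2: 193 + 284 = 477
record 3: 477 + 284 = 761
record 4: 761 + 284 = 1045
record 5: 1045 + 284 = 1329
record 6: 1329 + 284 = 1613
record 7: 1613 + 284 = 1897
record 8: 1897 + 284 = 2181
record 9: 2181 + 284 = 2465
record 10: 2465 + 284 = 2749
record 11: 2749 + 284 = 3033
record 12: 3033 + 284 = 3317
record 13: 3317 + 284 = 3601
record 14: 3601 + 284 = 3885
record 15: 3885 + 284 = 4169
record 16: 4169 + 284 = 4453
record 17: 4453 + 284 = 4737
record 18: 4737 + 284 = 5021
record 19: 5021 + 284 = 5305
record 20: 5305 + 284 = 5589
record 21: 5589 + 284 = 5873
record 22: 5873 + 284 = 6157
record 23: 6157 + 284 = 6441
record 24: 6441 + 284 = 6725
record 25: 6725 + 284 = 7009
record 26: 7009 + 284 = 7293
record 27: 7293 + 284 = 7577
record 28: 7577 + 284 = 7861
record 29: 7861 + 284 = 8145
record 30: 8145 + 284 = 8429

193, 477, 761, 1045, 1329, 1613, 1897, 2181, 2465, 2749, 3033, 3317, 3601, 3885, 4169, 4453, 4737, 5021, 5305, 5589, 5873, 6157, 6441, 6725, 7009, 7293, 7577, 7861, 8145, 8429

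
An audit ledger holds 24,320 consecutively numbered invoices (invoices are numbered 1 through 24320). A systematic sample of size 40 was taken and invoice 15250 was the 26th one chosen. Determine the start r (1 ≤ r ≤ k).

50

k = 24320/40 = 608
r = 15250 − (26−1)×608 = 15250 − 15200 = 50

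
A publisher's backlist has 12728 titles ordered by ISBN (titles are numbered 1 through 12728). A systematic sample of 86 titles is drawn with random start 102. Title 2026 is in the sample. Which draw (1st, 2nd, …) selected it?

14

k = 12728/86 = 148
position = (2026 − 102)/148 + 1 = 1924/148 + 1 = 13 + 1 = 14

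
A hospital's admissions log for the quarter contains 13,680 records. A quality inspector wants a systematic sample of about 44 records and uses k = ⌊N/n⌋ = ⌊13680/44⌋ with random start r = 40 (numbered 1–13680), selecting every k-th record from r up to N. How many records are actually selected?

45

k = ⌊13680/44⌋ = 310
Achieved size = ⌊(13680 − 40)/310⌋ + 1 = ⌊13640/310⌋ + 1 = 44 + 1 = 45
(last selection: 40 + 44×310 = 13680 ≤ 13680; next would be 13990 > 13680)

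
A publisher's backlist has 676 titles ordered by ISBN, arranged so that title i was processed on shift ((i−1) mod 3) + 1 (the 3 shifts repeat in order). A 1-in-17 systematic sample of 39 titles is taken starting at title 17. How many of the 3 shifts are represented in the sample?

3

Consecutive selections differ by k = 17, so their shift numbers differ by 17 mod 3 = 2.
gcd(17, 3) = 1, so the sample visits 3/1 = 3 distinct residues mod 3.
Start 17 is shift 2; the shifts hit are 1, 2, 3.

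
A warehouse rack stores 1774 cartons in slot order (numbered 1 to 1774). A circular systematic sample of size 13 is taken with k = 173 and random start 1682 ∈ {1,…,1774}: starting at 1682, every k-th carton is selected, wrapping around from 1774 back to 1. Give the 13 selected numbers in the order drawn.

Selection 1: 1682
Selection 2: 1682 + 173 = 1855 → 1855 − 1774 = 81
Selection 3: 81 + 173 = 254
Selection 4: 254 + 173 = 427
Selection 5: 427 + 173 = 600
Selection 6: 600 + 173 = 773
Selection 7: 773 + 173 = 946
Selection 8: 946 + 173 = 1119
Selection 9: 1119 + 173 = 1292
Selection 10: 1292 + 173 = 1465
Selection 11: 1465 + 173 = 1638
Selection 12: 1638 + 173 = 1811 → 1811 − 1774 = 37
Selection 13: 37 + 173 = 210

1682, 81, 254, 427, 600, 773, 946, 1119, 1292, 1465, 1638, 37, 210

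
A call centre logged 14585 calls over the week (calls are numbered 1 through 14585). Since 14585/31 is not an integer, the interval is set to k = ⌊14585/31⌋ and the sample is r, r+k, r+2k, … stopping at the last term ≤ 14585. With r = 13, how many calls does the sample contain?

k = ⌊14585/31⌋ = 470
Achieved size = ⌊(14585 − 13)/470⌋ + 1 = ⌊14572/470⌋ + 1 = 31 + 1 = 32
(last selection: 13 + 31×470 = 14583 ≤ 14585; next would be 15053 > 14585)

32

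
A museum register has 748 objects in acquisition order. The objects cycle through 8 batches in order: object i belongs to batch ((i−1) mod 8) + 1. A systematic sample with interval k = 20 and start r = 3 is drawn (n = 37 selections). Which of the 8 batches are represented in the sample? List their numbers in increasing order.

Consecutive selections differ by k = 20, so their batch numbers differ by 20 mod 8 = 4.
gcd(20, 8) = 4, so the sample visits 8/4 = 2 distinct residues mod 8.
Start 3 is batch 3; the batches hit are 3, 7.

3, 7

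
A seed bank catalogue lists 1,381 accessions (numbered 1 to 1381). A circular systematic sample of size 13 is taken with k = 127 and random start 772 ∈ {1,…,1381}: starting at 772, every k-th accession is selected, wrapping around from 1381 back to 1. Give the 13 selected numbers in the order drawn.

772, 899, 1026, 1153, 1280, 26, 153, 280, 407, 534, 661, 788, 915

Selection 1: 772
Selection 2: 772 + 127 = 899
Selection 3: 899 + 127 = 1026
Selection 4: 1026 + 127 = 1153
Selection 5: 1153 + 127 = 1280
Selection 6: 1280 + 127 = 1407 → 1407 − 1381 = 26
Selection 7: 26 + 127 = 153
Selection 8: 153 + 127 = 280
Selection 9: 280 + 127 = 407
Selection 10: 407 + 127 = 534
Selection 11: 534 + 127 = 661
Selection 12: 661 + 127 = 788
Selection 13: 788 + 127 = 915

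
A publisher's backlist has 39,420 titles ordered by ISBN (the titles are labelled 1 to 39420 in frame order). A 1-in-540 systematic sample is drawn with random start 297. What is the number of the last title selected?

k = 540
73rd selection = r + (73−1)·k = 297 + 72×540 = 297 + 38880 = 39177

39177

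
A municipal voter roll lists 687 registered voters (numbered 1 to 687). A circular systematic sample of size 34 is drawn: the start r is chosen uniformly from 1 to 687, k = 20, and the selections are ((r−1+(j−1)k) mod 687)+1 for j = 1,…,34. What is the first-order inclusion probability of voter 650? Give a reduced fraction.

For each position j, as r ranges over 1…687 the j-th selection hits every voter exactly once, so voter 650 is selected for exactly 34 of the 687 starts.
Inclusion probability = 34/687.

34/687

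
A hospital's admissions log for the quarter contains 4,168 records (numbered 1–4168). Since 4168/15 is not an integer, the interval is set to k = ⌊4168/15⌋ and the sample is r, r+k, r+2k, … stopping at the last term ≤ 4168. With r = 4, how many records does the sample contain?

16

k = ⌊4168/15⌋ = 277
Achieved size = ⌊(4168 − 4)/277⌋ + 1 = ⌊4164/277⌋ + 1 = 15 + 1 = 16
(last selection: 4 + 15×277 = 4159 ≤ 4168; next would be 4436 > 4168)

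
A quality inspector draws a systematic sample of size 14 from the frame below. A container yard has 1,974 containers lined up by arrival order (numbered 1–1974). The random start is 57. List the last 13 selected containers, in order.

k = N/n = 1974/14 = 141
2nd selection = 57 + 1×141 = 198
3rd: 198 + 141 = 339
4th: 339 + 141 = 480
5th: 480 + 141 = 621
6th: 621 + 141 = 762
7th: 762 + 141 = 903
8th: 903 + 141 = 1044
9th: 1044 + 141 = 1185
10th: 1185 + 141 = 1326
11th: 1326 + 141 = 1467
12th: 1467 + 141 = 1608
13th: 1608 + 141 = 1749
14th: 1749 + 141 = 1890

198, 339, 480, 621, 762, 903, 1044, 1185, 1326, 1467, 1608, 1749, 1890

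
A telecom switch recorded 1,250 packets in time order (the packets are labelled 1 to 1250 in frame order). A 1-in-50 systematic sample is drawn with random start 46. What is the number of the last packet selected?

k = 50
25th selection = r + (25−1)·k = 46 + 24×50 = 46 + 1200 = 1246

1246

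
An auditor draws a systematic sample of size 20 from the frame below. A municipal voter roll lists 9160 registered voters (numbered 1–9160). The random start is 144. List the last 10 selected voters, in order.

4724, 5182, 5640, 6098, 6556, 7014, 7472, 7930, 8388, 8846

k = N/n = 9160/20 = 458
11th selection = 144 + 10×458 = 4724
12th: 4724 + 458 = 5182
13th: 5182 + 458 = 5640
14th: 5640 + 458 = 6098
15th: 6098 + 458 = 6556
16th: 6556 + 458 = 7014
17th: 7014 + 458 = 7472
18th: 7472 + 458 = 7930
19th: 7930 + 458 = 8388
20th: 8388 + 458 = 8846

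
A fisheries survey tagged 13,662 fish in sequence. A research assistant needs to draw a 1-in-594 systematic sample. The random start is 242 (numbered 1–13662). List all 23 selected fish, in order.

fish 1: 242
fish 2: 242 + 594 = 836
fish 3: 836 + 594 = 1430
fish 4: 1430 + 594 = 2024
fish 5: 2024 + 594 = 2618
fish 6: 2618 + 594 = 3212
fish 7: 3212 + 594 = 3806
fish 8: 3806 + 594 = 4400
fish 9: 4400 + 594 = 4994
fish 10: 4994 + 594 = 5588
fish 11: 5588 + 594 = 6182
fish 12: 6182 + 594 = 6776
fish 13: 6776 + 594 = 7370
fish 14: 7370 + 594 = 7964
fish 15: 7964 + 594 = 8558
fish 16: 8558 + 594 = 9152
fish 17: 9152 + 594 = 9746
fish 18: 9746 + 594 = 10340
fish 19: 10340 + 594 = 10934
fish 20: 10934 + 594 = 11528
fish 21: 11528 + 594 = 12122
fish 22: 12122 + 594 = 12716
fish 23: 12716 + 594 = 13310

242, 836, 1430, 2024, 2618, 3212, 3806, 4400, 4994, 5588, 6182, 6776, 7370, 7964, 8558, 9152, 9746, 10340, 10934, 11528, 12122, 12716, 13310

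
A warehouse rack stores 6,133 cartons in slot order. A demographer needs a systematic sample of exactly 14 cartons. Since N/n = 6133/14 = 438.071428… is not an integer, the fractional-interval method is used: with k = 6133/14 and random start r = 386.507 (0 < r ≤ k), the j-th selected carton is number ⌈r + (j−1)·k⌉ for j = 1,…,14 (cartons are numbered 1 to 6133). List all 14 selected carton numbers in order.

j=1: r + 0k = 386.507 → ⌈·⌉ = 387
j=2: r + 1k = 824.578428… → ⌈·⌉ = 825
j=3: r + 2k = 1262.649857… → ⌈·⌉ = 1263
j=4: r + 3k = 1700.721285… → ⌈·⌉ = 1701
j=5: r + 4k = 2138.792714… → ⌈·⌉ = 2139
j=6: r + 5k = 2576.864142… → ⌈·⌉ = 2577
j=7: r + 6k = 3014.935571… → ⌈·⌉ = 3015
j=8: r + 7k = 3453.007 → ⌈·⌉ = 3454
j=9: r + 8k = 3891.078428… → ⌈·⌉ = 3892
j=10: r + 9k = 4329.149857… → ⌈·⌉ = 4330
j=11: r + 10k = 4767.221285… → ⌈·⌉ = 4768
j=12: r + 11k = 5205.292714… → ⌈·⌉ = 5206
j=13: r + 12k = 5643.364142… → ⌈·⌉ = 5644
j=14: r + 13k = 6081.435571… → ⌈·⌉ = 6082

387, 825, 1263, 1701, 2139, 2577, 3015, 3454, 3892, 4330, 4768, 5206, 5644, 6082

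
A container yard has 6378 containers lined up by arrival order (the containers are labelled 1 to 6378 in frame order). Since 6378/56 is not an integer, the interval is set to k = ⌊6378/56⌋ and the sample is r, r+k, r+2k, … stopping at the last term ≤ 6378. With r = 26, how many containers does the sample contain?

57

k = ⌊6378/56⌋ = 113
Achieved size = ⌊(6378 − 26)/113⌋ + 1 = ⌊6352/113⌋ + 1 = 56 + 1 = 57
(last selection: 26 + 56×113 = 6354 ≤ 6378; next would be 6467 > 6378)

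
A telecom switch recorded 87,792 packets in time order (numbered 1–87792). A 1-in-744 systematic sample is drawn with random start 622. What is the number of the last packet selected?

87670

k = 744
118th selection = r + (118−1)·k = 622 + 117×744 = 622 + 87048 = 87670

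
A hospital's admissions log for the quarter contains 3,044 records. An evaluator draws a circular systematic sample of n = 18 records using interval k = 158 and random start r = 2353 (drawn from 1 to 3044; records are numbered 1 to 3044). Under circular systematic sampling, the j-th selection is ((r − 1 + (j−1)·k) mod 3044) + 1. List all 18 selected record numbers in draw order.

2353, 2511, 2669, 2827, 2985, 99, 257, 415, 573, 731, 889, 1047, 1205, 1363, 1521, 1679, 1837, 1995

Selection 1: 2353
Selection 2: 2353 + 158 = 2511
Selection 3: 2511 + 158 = 2669
Selection 4: 2669 + 158 = 2827
Selection 5: 2827 + 158 = 2985
Selection 6: 2985 + 158 = 3143 → 3143 − 3044 = 99
Selection 7: 99 + 158 = 257
Selection 8: 257 + 158 = 415
Selection 9: 415 + 158 = 573
Selection 10: 573 + 158 = 731
Selection 11: 731 + 158 = 889
Selection 12: 889 + 158 = 1047
Selection 13: 1047 + 158 = 1205
Selection 14: 1205 + 158 = 1363
Selection 15: 1363 + 158 = 1521
Selection 16: 1521 + 158 = 1679
Selection 17: 1679 + 158 = 1837
Selection 18: 1837 + 158 = 1995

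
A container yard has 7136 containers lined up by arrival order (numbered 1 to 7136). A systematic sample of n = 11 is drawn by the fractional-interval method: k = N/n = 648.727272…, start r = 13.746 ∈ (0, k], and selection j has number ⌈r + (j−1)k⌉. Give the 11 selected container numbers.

14, 663, 1312, 1960, 2609, 3258, 3907, 4555, 5204, 5853, 6502

j=1: r + 0k = 13.746 → ⌈·⌉ = 14
j=2: r + 1k = 662.473272… → ⌈·⌉ = 663
j=3: r + 2k = 1311.200545… → ⌈·⌉ = 1312
j=4: r + 3k = 1959.927818… → ⌈·⌉ = 1960
j=5: r + 4k = 2608.655090… → ⌈·⌉ = 2609
j=6: r + 5k = 3257.382363… → ⌈·⌉ = 3258
j=7: r + 6k = 3906.109636… → ⌈·⌉ = 3907
j=8: r + 7k = 4554.836909… → ⌈·⌉ = 4555
j=9: r + 8k = 5203.564181… → ⌈·⌉ = 5204
j=10: r + 9k = 5852.291454… → ⌈·⌉ = 5853
j=11: r + 10k = 6501.018727… → ⌈·⌉ = 6502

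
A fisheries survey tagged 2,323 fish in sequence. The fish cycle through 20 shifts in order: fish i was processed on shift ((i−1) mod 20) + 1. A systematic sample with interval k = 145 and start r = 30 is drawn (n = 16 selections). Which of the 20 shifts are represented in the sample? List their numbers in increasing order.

Consecutive selections differ by k = 145, so their shift numbers differ by 145 mod 20 = 5.
gcd(145, 20) = 5, so the sample visits 20/5 = 4 distinct residues mod 20.
Start 30 is shift 10; the shifts hit are 5, 10, 15, 20.

5, 10, 15, 20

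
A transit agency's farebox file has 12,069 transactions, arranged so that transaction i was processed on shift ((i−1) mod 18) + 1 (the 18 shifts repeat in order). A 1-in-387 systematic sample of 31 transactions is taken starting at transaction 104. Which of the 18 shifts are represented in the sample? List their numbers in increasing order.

Consecutive selections differ by k = 387, so their shift numbers differ by 387 mod 18 = 9.
gcd(387, 18) = 9, so the sample visits 18/9 = 2 distinct residues mod 18.
Start 104 is shift 14; the shifts hit are 5, 14.

5, 14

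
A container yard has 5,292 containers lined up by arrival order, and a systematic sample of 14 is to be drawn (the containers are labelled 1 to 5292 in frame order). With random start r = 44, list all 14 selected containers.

k = N/n = 5292/14 = 378
container 1: 44
container 2: 44 + 378 = 422
container 3: 422 + 378 = 800
container 4: 800 + 378 = 1178
container 5: 1178 + 378 = 1556
container 6: 1556 + 378 = 1934
container 7: 1934 + 378 = 2312
container 8: 2312 + 378 = 2690
container 9: 2690 + 378 = 3068
container 10: 3068 + 378 = 3446
container 11: 3446 + 378 = 3824
container 12: 3824 + 378 = 4202
container 13: 4202 + 378 = 4580
container 14: 4580 + 378 = 4958

44, 422, 800, 1178, 1556, 1934, 2312, 2690, 3068, 3446, 3824, 4202, 4580, 4958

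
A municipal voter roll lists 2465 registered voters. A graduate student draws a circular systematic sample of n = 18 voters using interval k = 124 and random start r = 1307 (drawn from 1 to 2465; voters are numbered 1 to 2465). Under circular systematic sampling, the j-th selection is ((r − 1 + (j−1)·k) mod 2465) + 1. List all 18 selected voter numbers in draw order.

Selection 1: 1307
Selection 2: 1307 + 124 = 1431
Selection 3: 1431 + 124 = 1555
Selection 4: 1555 + 124 = 1679
Selection 5: 1679 + 124 = 1803
Selection 6: 1803 + 124 = 1927
Selection 7: 1927 + 124 = 2051
Selection 8: 2051 + 124 = 2175
Selection 9: 2175 + 124 = 2299
Selection 10: 2299 + 124 = 2423
Selection 11: 2423 + 124 = 2547 → 2547 − 2465 = 82
Selection 12: 82 + 124 = 206
Selection 13: 206 + 124 = 330
Selection 14: 330 + 124 = 454
Selection 15: 454 + 124 = 578
Selection 16: 578 + 124 = 702
Selection 17: 702 + 124 = 826
Selection 18: 826 + 124 = 950

1307, 1431, 1555, 1679, 1803, 1927, 2051, 2175, 2299, 2423, 82, 206, 330, 454, 578, 702, 826, 950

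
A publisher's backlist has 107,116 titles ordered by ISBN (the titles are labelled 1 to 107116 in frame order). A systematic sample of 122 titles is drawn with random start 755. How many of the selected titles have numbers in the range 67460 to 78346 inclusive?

13

k = 107116/122 = 878
First selection ≥ 67460: 755 + ⌈(67460−755)/878⌉·878 = 755 + 76×878 = 67483
Last selection ≤ 78346: 755 + ⌊(78346−755)/878⌋·878 = 755 + 88×878 = 78019
Count = 88 − 76 + 1 = 13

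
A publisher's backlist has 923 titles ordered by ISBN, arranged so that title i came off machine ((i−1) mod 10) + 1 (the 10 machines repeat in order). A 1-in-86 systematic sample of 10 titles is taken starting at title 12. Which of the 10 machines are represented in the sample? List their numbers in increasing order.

Consecutive selections differ by k = 86, so their machine numbers differ by 86 mod 10 = 6.
gcd(86, 10) = 2, so the sample visits 10/2 = 5 distinct residues mod 10.
Start 12 is machine 2; the machines hit are 2, 4, 6, 8, 10.

2, 4, 6, 8, 10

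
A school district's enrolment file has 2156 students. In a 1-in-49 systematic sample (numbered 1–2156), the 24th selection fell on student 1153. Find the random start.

k = 49
r = 1153 − (24−1)×49 = 1153 − 1127 = 26

26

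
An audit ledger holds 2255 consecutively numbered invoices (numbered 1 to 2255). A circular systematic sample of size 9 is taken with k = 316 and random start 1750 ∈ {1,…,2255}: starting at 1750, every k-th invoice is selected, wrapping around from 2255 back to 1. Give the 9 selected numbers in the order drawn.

1750, 2066, 127, 443, 759, 1075, 1391, 1707, 2023

Selection 1: 1750
Selection 2: 1750 + 316 = 2066
Selection 3: 2066 + 316 = 2382 → 2382 − 2255 = 127
Selection 4: 127 + 316 = 443
Selection 5: 443 + 316 = 759
Selection 6: 759 + 316 = 1075
Selection 7: 1075 + 316 = 1391
Selection 8: 1391 + 316 = 1707
Selection 9: 1707 + 316 = 2023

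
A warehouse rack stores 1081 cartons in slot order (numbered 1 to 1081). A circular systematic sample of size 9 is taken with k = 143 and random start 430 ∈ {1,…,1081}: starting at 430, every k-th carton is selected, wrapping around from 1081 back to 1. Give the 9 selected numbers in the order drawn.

Selection 1: 430
Selection 2: 430 + 143 = 573
Selection 3: 573 + 143 = 716
Selection 4: 716 + 143 = 859
Selection 5: 859 + 143 = 1002
Selection 6: 1002 + 143 = 1145 → 1145 − 1081 = 64
Selection 7: 64 + 143 = 207
Selection 8: 207 + 143 = 350
Selection 9: 350 + 143 = 493

430, 573, 716, 859, 1002, 64, 207, 350, 493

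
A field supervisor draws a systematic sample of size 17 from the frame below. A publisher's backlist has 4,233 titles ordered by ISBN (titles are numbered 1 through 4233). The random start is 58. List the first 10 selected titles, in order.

58, 307, 556, 805, 1054, 1303, 1552, 1801, 2050, 2299

k = N/n = 4233/17 = 249
title 1: 58
title 2: 58 + 249 = 307
title 3: 307 + 249 = 556
title 4: 556 + 249 = 805
title 5: 805 + 249 = 1054
title 6: 1054 + 249 = 1303
title 7: 1303 + 249 = 1552
title 8: 1552 + 249 = 1801
title 9: 1801 + 249 = 2050
title 10: 2050 + 249 = 2299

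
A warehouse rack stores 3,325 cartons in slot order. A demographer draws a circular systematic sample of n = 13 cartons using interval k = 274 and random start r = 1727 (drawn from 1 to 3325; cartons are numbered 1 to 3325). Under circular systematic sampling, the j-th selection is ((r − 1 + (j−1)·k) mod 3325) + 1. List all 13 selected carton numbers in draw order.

1727, 2001, 2275, 2549, 2823, 3097, 46, 320, 594, 868, 1142, 1416, 1690

Selection 1: 1727
Selection 2: 1727 + 274 = 2001
Selection 3: 2001 + 274 = 2275
Selection 4: 2275 + 274 = 2549
Selection 5: 2549 + 274 = 2823
Selection 6: 2823 + 274 = 3097
Selection 7: 3097 + 274 = 3371 → 3371 − 3325 = 46
Selection 8: 46 + 274 = 320
Selection 9: 320 + 274 = 594
Selection 10: 594 + 274 = 868
Selection 11: 868 + 274 = 1142
Selection 12: 1142 + 274 = 1416
Selection 13: 1416 + 274 = 1690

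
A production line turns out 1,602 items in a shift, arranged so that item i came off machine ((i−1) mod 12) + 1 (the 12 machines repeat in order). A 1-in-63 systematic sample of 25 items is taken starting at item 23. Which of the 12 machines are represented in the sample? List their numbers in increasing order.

Consecutive selections differ by k = 63, so their machine numbers differ by 63 mod 12 = 3.
gcd(63, 12) = 3, so the sample visits 12/3 = 4 distinct residues mod 12.
Start 23 is machine 11; the machines hit are 2, 5, 8, 11.

2, 5, 8, 11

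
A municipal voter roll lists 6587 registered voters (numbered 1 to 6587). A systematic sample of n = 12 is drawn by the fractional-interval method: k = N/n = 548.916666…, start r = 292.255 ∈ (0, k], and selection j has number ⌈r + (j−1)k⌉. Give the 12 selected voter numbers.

j=1: r + 0k = 292.255 → ⌈·⌉ = 293
j=2: r + 1k = 841.171666… → ⌈·⌉ = 842
j=3: r + 2k = 1390.088333… → ⌈·⌉ = 1391
j=4: r + 3k = 1939.005 → ⌈·⌉ = 1940
j=5: r + 4k = 2487.921666… → ⌈·⌉ = 2488
j=6: r + 5k = 3036.838333… → ⌈·⌉ = 3037
j=7: r + 6k = 3585.755 → ⌈·⌉ = 3586
j=8: r + 7k = 4134.671666… → ⌈·⌉ = 4135
j=9: r + 8k = 4683.588333… → ⌈·⌉ = 4684
j=10: r + 9k = 5232.505 → ⌈·⌉ = 5233
j=11: r + 10k = 5781.421666… → ⌈·⌉ = 5782
j=12: r + 11k = 6330.338333… → ⌈·⌉ = 6331

293, 842, 1391, 1940, 2488, 3037, 3586, 4135, 4684, 5233, 5782, 6331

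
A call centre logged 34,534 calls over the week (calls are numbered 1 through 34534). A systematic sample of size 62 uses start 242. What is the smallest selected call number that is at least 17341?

k = 34534/62 = 557
Steps past start: ⌈(17341 − 242)/557⌉ = ⌈17099/557⌉ = 31
Selected call: 242 + 31×557 = 17509

17509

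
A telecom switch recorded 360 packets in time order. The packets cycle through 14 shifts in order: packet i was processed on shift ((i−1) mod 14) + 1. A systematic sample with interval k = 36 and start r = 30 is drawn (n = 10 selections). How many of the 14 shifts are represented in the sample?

7

Consecutive selections differ by k = 36, so their shift numbers differ by 36 mod 14 = 8.
gcd(36, 14) = 2, so the sample visits 14/2 = 7 distinct residues mod 14.
Start 30 is shift 2; the shifts hit are 2, 4, 6, 8, 10, 12, 14.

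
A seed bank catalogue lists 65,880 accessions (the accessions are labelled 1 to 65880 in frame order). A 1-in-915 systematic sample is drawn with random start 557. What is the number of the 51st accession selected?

k = 915
51st selection = r + (51−1)·k = 557 + 50×915 = 557 + 45750 = 46307

46307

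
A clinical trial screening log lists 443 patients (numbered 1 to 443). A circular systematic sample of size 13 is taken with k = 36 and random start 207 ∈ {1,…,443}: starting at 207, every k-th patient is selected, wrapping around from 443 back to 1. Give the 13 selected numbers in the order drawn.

207, 243, 279, 315, 351, 387, 423, 16, 52, 88, 124, 160, 196

Selection 1: 207
Selection 2: 207 + 36 = 243
Selection 3: 243 + 36 = 279
Selection 4: 279 + 36 = 315
Selection 5: 315 + 36 = 351
Selection 6: 351 + 36 = 387
Selection 7: 387 + 36 = 423
Selection 8: 423 + 36 = 459 → 459 − 443 = 16
Selection 9: 16 + 36 = 52
Selection 10: 52 + 36 = 88
Selection 11: 88 + 36 = 124
Selection 12: 124 + 36 = 160
Selection 13: 160 + 36 = 196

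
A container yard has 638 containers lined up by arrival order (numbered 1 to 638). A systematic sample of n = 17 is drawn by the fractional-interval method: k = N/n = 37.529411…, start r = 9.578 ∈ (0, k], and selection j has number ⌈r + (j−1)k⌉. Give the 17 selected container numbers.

j=1: r + 0k = 9.578 → ⌈·⌉ = 10
j=2: r + 1k = 47.107411… → ⌈·⌉ = 48
j=3: r + 2k = 84.636823… → ⌈·⌉ = 85
j=4: r + 3k = 122.166235… → ⌈·⌉ = 123
j=5: r + 4k = 159.695647… → ⌈·⌉ = 160
j=6: r + 5k = 197.225058… → ⌈·⌉ = 198
j=7: r + 6k = 234.754470… → ⌈·⌉ = 235
j=8: r + 7k = 272.283882… → ⌈·⌉ = 273
j=9: r + 8k = 309.813294… → ⌈·⌉ = 310
j=10: r + 9k = 347.342705… → ⌈·⌉ = 348
j=11: r + 10k = 384.872117… → ⌈·⌉ = 385
j=12: r + 11k = 422.401529… → ⌈·⌉ = 423
j=13: r + 12k = 459.930941… → ⌈·⌉ = 460
j=14: r + 13k = 497.460352… → ⌈·⌉ = 498
j=15: r + 14k = 534.989764… → ⌈·⌉ = 535
j=16: r + 15k = 572.519176… → ⌈·⌉ = 573
j=17: r + 16k = 610.048588… → ⌈·⌉ = 611

10, 48, 85, 123, 160, 198, 235, 273, 310, 348, 385, 423, 460, 498, 535, 573, 611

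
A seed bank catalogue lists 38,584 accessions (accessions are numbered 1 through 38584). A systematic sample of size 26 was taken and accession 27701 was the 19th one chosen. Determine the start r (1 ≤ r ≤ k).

k = 38584/26 = 1484
r = 27701 − (19−1)×1484 = 27701 − 26712 = 989

989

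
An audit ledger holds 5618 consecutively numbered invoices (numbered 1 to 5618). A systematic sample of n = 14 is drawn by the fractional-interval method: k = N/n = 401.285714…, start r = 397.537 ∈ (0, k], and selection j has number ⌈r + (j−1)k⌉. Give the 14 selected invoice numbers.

j=1: r + 0k = 397.537 → ⌈·⌉ = 398
j=2: r + 1k = 798.822714… → ⌈·⌉ = 799
j=3: r + 2k = 1200.108428… → ⌈·⌉ = 1201
j=4: r + 3k = 1601.394142… → ⌈·⌉ = 1602
j=5: r + 4k = 2002.679857… → ⌈·⌉ = 2003
j=6: r + 5k = 2403.965571… → ⌈·⌉ = 2404
j=7: r + 6k = 2805.251285… → ⌈·⌉ = 2806
j=8: r + 7k = 3206.537 → ⌈·⌉ = 3207
j=9: r + 8k = 3607.822714… → ⌈·⌉ = 3608
j=10: r + 9k = 4009.108428… → ⌈·⌉ = 4010
j=11: r + 10k = 4410.394142… → ⌈·⌉ = 4411
j=12: r + 11k = 4811.679857… → ⌈·⌉ = 4812
j=13: r + 12k = 5212.965571… → ⌈·⌉ = 5213
j=14: r + 13k = 5614.251285… → ⌈·⌉ = 5615

398, 799, 1201, 1602, 2003, 2404, 2806, 3207, 3608, 4010, 4411, 4812, 5213, 5615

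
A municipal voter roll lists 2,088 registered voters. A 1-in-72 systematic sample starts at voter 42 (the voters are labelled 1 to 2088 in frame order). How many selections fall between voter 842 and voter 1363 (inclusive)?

k = 72
First selection ≥ 842: 42 + ⌈(842−42)/72⌉·72 = 42 + 12×72 = 906
Last selection ≤ 1363: 42 + ⌊(1363−42)/72⌋·72 = 42 + 18×72 = 1338
Count = 18 − 12 + 1 = 7

7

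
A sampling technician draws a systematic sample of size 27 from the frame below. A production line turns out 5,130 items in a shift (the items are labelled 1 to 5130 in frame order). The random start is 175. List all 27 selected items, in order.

k = N/n = 5130/27 = 190
item 1: 175
item 2: 175 + 190 = 365
item 3: 365 + 190 = 555
item 4: 555 + 190 = 745
item 5: 745 + 190 = 935
item 6: 935 + 190 = 1125
item 7: 1125 + 190 = 1315
item 8: 1315 + 190 = 1505
item 9: 1505 + 190 = 1695
item 10: 1695 + 190 = 1885
item 11: 1885 + 190 = 2075
item 12: 2075 + 190 = 2265
item 13: 2265 + 190 = 2455
item 14: 2455 + 190 = 2645
item 15: 2645 + 190 = 2835
item 16: 2835 + 190 = 3025
item 17: 3025 + 190 = 3215
item 18: 3215 + 190 = 3405
item 19: 3405 + 190 = 3595
item 20: 3595 + 190 = 3785
item 21: 3785 + 190 = 3975
item 22: 3975 + 190 = 4165
item 23: 4165 + 190 = 4355
item 24: 4355 + 190 = 4545
item 25: 4545 + 190 = 4735
item 26: 4735 + 190 = 4925
item 27: 4925 + 190 = 5115

175, 365, 555, 745, 935, 1125, 1315, 1505, 1695, 1885, 2075, 2265, 2455, 2645, 2835, 3025, 3215, 3405, 3595, 3785, 3975, 4165, 4355, 4545, 4735, 4925, 5115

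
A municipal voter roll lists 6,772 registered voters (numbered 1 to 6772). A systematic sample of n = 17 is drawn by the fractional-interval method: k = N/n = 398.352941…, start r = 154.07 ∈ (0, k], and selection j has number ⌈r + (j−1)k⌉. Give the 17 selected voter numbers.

155, 553, 951, 1350, 1748, 2146, 2545, 2943, 3341, 3740, 4138, 4536, 4935, 5333, 5732, 6130, 6528

j=1: r + 0k = 154.07 → ⌈·⌉ = 155
j=2: r + 1k = 552.422941… → ⌈·⌉ = 553
j=3: r + 2k = 950.775882… → ⌈·⌉ = 951
j=4: r + 3k = 1349.128823… → ⌈·⌉ = 1350
j=5: r + 4k = 1747.481764… → ⌈·⌉ = 1748
j=6: r + 5k = 2145.834705… → ⌈·⌉ = 2146
j=7: r + 6k = 2544.187647… → ⌈·⌉ = 2545
j=8: r + 7k = 2942.540588… → ⌈·⌉ = 2943
j=9: r + 8k = 3340.893529… → ⌈·⌉ = 3341
j=10: r + 9k = 3739.246470… → ⌈·⌉ = 3740
j=11: r + 10k = 4137.599411… → ⌈·⌉ = 4138
j=12: r + 11k = 4535.952352… → ⌈·⌉ = 4536
j=13: r + 12k = 4934.305294… → ⌈·⌉ = 4935
j=14: r + 13k = 5332.658235… → ⌈·⌉ = 5333
j=15: r + 14k = 5731.011176… → ⌈·⌉ = 5732
j=16: r + 15k = 6129.364117… → ⌈·⌉ = 6130
j=17: r + 16k = 6527.717058… → ⌈·⌉ = 6528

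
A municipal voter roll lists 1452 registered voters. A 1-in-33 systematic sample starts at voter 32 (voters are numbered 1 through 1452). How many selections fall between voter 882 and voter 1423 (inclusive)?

17

k = 33
First selection ≥ 882: 32 + ⌈(882−32)/33⌉·33 = 32 + 26×33 = 890
Last selection ≤ 1423: 32 + ⌊(1423−32)/33⌋·33 = 32 + 42×33 = 1418
Count = 42 − 26 + 1 = 17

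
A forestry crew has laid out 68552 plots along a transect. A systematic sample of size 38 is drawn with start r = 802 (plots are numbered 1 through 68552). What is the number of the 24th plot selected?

42294

k = 68552/38 = 1804
24th selection = r + (24−1)·k = 802 + 23×1804 = 802 + 41492 = 42294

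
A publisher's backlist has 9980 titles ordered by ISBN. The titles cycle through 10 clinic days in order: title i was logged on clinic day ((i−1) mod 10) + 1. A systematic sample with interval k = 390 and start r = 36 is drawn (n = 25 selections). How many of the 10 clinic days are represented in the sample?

1

Consecutive selections differ by k = 390, so their clinic day numbers differ by 390 mod 10 = 0.
gcd(390, 10) = 10, so the sample visits 10/10 = 1 distinct residues mod 10.
Start 36 is clinic day 6; the clinic days hit are 6.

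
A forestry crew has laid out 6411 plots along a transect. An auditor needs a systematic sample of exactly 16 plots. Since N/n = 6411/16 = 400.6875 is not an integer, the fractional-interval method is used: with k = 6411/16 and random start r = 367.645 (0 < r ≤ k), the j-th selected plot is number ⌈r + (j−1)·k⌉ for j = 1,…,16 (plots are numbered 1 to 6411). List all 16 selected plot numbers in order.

368, 769, 1170, 1570, 1971, 2372, 2772, 3173, 3574, 3974, 4375, 4776, 5176, 5577, 5978, 6378

j=1: r + 0k = 367.645 → ⌈·⌉ = 368
j=2: r + 1k = 768.3325 → ⌈·⌉ = 769
j=3: r + 2k = 1169.02 → ⌈·⌉ = 1170
j=4: r + 3k = 1569.7075 → ⌈·⌉ = 1570
j=5: r + 4k = 1970.395 → ⌈·⌉ = 1971
j=6: r + 5k = 2371.0825 → ⌈·⌉ = 2372
j=7: r + 6k = 2771.77 → ⌈·⌉ = 2772
j=8: r + 7k = 3172.4575 → ⌈·⌉ = 3173
j=9: r + 8k = 3573.145 → ⌈·⌉ = 3574
j=10: r + 9k = 3973.8325 → ⌈·⌉ = 3974
j=11: r + 10k = 4374.52 → ⌈·⌉ = 4375
j=12: r + 11k = 4775.2075 → ⌈·⌉ = 4776
j=13: r + 12k = 5175.895 → ⌈·⌉ = 5176
j=14: r + 13k = 5576.5825 → ⌈·⌉ = 5577
j=15: r + 14k = 5977.27 → ⌈·⌉ = 5978
j=16: r + 15k = 6377.9575 → ⌈·⌉ = 6378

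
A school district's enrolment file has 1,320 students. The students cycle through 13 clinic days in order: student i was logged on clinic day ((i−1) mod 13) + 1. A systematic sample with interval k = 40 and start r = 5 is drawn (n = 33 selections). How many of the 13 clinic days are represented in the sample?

13

Consecutive selections differ by k = 40, so their clinic day numbers differ by 40 mod 13 = 1.
gcd(40, 13) = 1, so the sample visits 13/1 = 13 distinct residues mod 13.
Start 5 is clinic day 5; the clinic days hit are 1, 2, 3, 4, 5, 6, 7, 8, 9, 10, 11, 12, 13.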